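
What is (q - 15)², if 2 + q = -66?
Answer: 6889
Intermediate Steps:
q = -68 (q = -2 - 66 = -68)
(q - 15)² = (-68 - 15)² = (-83)² = 6889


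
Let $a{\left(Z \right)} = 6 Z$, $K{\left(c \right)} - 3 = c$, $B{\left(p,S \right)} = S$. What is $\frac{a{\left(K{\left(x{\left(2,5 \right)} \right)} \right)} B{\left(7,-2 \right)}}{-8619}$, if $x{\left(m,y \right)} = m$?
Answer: $\frac{20}{2873} \approx 0.0069614$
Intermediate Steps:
$K{\left(c \right)} = 3 + c$
$\frac{a{\left(K{\left(x{\left(2,5 \right)} \right)} \right)} B{\left(7,-2 \right)}}{-8619} = \frac{6 \left(3 + 2\right) \left(-2\right)}{-8619} = 6 \cdot 5 \left(-2\right) \left(- \frac{1}{8619}\right) = 30 \left(-2\right) \left(- \frac{1}{8619}\right) = \left(-60\right) \left(- \frac{1}{8619}\right) = \frac{20}{2873}$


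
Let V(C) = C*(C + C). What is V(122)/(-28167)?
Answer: -29768/28167 ≈ -1.0568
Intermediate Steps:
V(C) = 2*C**2 (V(C) = C*(2*C) = 2*C**2)
V(122)/(-28167) = (2*122**2)/(-28167) = (2*14884)*(-1/28167) = 29768*(-1/28167) = -29768/28167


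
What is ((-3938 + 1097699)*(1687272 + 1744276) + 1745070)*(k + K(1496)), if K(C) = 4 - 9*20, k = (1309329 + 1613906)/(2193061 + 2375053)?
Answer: -1503316355582322173121/2284057 ≈ -6.5818e+14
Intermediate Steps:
k = 2923235/4568114 ≈ 0.63992
K(C) = -176 (K(C) = 4 - 180 = -176)
((-3938 + 1097699)*(1687272 + 1744276) + 1745070)*(k + K(1496)) = ((-3938 + 1097699)*(1687272 + 1744276) + 1745070)*(2923235/4568114 - 176) = (1093761*3431548 + 1745070)*(-801064829/4568114) = (3753293372028 + 1745070)*(-801064829/4568114) = 3753295117098*(-801064829/4568114) = -1503316355582322173121/2284057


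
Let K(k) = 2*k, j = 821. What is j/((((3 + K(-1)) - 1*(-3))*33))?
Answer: 821/132 ≈ 6.2197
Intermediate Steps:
j/((((3 + K(-1)) - 1*(-3))*33)) = 821/((((3 + 2*(-1)) - 1*(-3))*33)) = 821/((((3 - 2) + 3)*33)) = 821/(((1 + 3)*33)) = 821/((4*33)) = 821/132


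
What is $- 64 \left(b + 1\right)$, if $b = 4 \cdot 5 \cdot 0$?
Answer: $-64$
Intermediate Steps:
$b = 0$ ($b = 20 \cdot 0 = 0$)
$- 64 \left(b + 1\right) = - 64 \left(0 + 1\right) = \left(-64\right) 1 = -64$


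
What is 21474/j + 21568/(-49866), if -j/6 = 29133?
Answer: -44822831/80708121 ≈ -0.55537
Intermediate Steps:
j = -174798 (j = -6*29133 = -174798)
21474/j + 21568/(-49866) = 21474/(-174798) + 21568/(-49866) = 21474*(-1/174798) + 21568*(-1/49866) = -1193/9711 - 10784/24933 = -44822831/80708121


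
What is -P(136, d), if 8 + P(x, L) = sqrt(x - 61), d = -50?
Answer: 8 - 5*sqrt(3) ≈ -0.66025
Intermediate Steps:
P(x, L) = -8 + sqrt(-61 + x) (P(x, L) = -8 + sqrt(x - 61) = -8 + sqrt(-61 + x))
-P(136, d) = -(-8 + sqrt(-61 + 136)) = -(-8 + sqrt(75)) = -(-8 + 5*sqrt(3)) = 8 - 5*sqrt(3)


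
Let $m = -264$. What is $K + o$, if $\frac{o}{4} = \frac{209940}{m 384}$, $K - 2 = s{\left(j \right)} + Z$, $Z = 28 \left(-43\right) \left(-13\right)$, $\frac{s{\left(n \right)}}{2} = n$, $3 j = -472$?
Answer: $\frac{10793059}{704} \approx 15331.0$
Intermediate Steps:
$j = - \frac{472}{3}$ ($j = \frac{1}{3} \left(-472\right) = - \frac{472}{3} \approx -157.33$)
$s{\left(n \right)} = 2 n$
$Z = 15652$ ($Z = \left(-1204\right) \left(-13\right) = 15652$)
$K = \frac{46018}{3}$ ($K = 2 + \left(2 \left(- \frac{472}{3}\right) + 15652\right) = 2 + \left(- \frac{944}{3} + 15652\right) = 2 + \frac{46012}{3} = \frac{46018}{3} \approx 15339.0$)
$o = - \frac{17495}{2112}$ ($o = 4 \frac{209940}{\left(-264\right) 384} = 4 \frac{209940}{-101376} = 4 \cdot 209940 \left(- \frac{1}{101376}\right) = 4 \left(- \frac{17495}{8448}\right) = - \frac{17495}{2112} \approx -8.2836$)
$K + o = \frac{46018}{3} - \frac{17495}{2112} = \frac{10793059}{704}$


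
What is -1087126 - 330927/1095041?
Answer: -1190447873093/1095041 ≈ -1.0871e+6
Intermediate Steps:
-1087126 - 330927/1095041 = -1190447873093/1095041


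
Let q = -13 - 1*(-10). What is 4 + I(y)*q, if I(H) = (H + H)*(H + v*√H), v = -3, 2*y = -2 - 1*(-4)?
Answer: 16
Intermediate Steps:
y = 1 (y = (-2 - 1*(-4))/2 = (-2 + 4)/2 = (½)*2 = 1)
q = -3 (q = -13 + 10 = -3)
I(H) = 2*H*(H - 3*√H) (I(H) = (H + H)*(H - 3*√H) = (2*H)*(H - 3*√H) = 2*H*(H - 3*√H))
4 + I(y)*q = 4 + (-6*1^(3/2) + 2*1²)*(-3) = 4 + (-6*1 + 2*1)*(-3) = 4 + (-6 + 2)*(-3) = 4 - 4*(-3) = 4 + 12 = 16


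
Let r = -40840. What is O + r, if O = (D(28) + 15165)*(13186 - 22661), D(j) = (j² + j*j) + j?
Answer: -158851315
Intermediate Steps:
D(j) = j + 2*j² (D(j) = (j² + j²) + j = 2*j² + j = j + 2*j²)
O = -158810475 (O = (28*(1 + 2*28) + 15165)*(13186 - 22661) = (28*(1 + 56) + 15165)*(-9475) = (28*57 + 15165)*(-9475) = (1596 + 15165)*(-9475) = 16761*(-9475) = -158810475)
O + r = -158810475 - 40840 = -158851315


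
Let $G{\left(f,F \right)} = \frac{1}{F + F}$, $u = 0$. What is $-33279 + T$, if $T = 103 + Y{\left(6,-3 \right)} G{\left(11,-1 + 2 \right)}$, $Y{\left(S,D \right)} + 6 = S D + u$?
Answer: $-33188$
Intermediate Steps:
$G{\left(f,F \right)} = \frac{1}{2 F}$
$Y{\left(S,D \right)} = -6 + D S$ ($Y{\left(S,D \right)} = -6 + \left(S D + 0\right) = -6 + \left(D S + 0\right) = -6 + D S$)
$T = 91$ ($T = 103 + \left(-6 - 18\right) \frac{1}{2 \left(-1 + 2\right)} = 103 + \left(-6 - 18\right) \frac{1}{2 \cdot 1} = 103 - 24 \cdot \frac{1}{2} \cdot 1 = 103 - 12 = 91$)
$-33279 + T = -33279 + 91 = -33188$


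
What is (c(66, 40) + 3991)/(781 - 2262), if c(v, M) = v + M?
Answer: -4097/1481 ≈ -2.7664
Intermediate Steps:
c(v, M) = M + v
(c(66, 40) + 3991)/(781 - 2262) = ((40 + 66) + 3991)/(781 - 2262) = (106 + 3991)/(-1481) = 4097*(-1/1481) = -4097/1481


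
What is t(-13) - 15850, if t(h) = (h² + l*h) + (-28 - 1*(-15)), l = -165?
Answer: -13549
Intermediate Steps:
t(h) = -13 + h² - 165*h (t(h) = (h² - 165*h) + (-28 - 1*(-15)) = (h² - 165*h) + (-28 + 15) = (h² - 165*h) - 13 = -13 + h² - 165*h)
t(-13) - 15850 = (-13 + (-13)² - 165*(-13)) - 15850 = (-13 + 169 + 2145) - 15850 = 2301 - 15850 = -13549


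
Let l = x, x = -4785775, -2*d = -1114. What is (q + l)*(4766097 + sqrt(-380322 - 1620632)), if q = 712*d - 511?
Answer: -20921745533094 - 4389702*I*sqrt(2000954) ≈ -2.0922e+13 - 6.2095e+9*I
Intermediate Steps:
d = 557 (d = -1/2*(-1114) = 557)
q = 396073 (q = 712*557 - 511 = 396584 - 511 = 396073)
l = -4785775
(q + l)*(4766097 + sqrt(-380322 - 1620632)) = (396073 - 4785775)*(4766097 + sqrt(-380322 - 1620632)) = -4389702*(4766097 + sqrt(-2000954)) = -4389702*(4766097 + I*sqrt(2000954)) = -20921745533094 - 4389702*I*sqrt(2000954)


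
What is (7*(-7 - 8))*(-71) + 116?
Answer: 7571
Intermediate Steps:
(7*(-7 - 8))*(-71) + 116 = (7*(-15))*(-71) + 116 = -105*(-71) + 116 = 7455 + 116 = 7571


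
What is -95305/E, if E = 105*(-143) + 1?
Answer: 95305/15014 ≈ 6.3477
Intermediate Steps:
E = -15014 (E = -15015 + 1 = -15014)
-95305/E = -95305/(-15014) = -95305*(-1/15014) = 95305/15014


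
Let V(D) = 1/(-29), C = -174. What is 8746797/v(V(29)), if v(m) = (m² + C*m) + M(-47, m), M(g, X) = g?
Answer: -7356056277/34480 ≈ -2.1334e+5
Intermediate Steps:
V(D) = -1/29
v(m) = -47 + m² - 174*m (v(m) = (m² - 174*m) - 47 = -47 + m² - 174*m)
8746797/v(V(29)) = 8746797/(-47 + (-1/29)² - 174*(-1/29)) = 8746797/(-47 + 1/841 + 6) = 8746797/(-34480/841) = 8746797*(-841/34480) = -7356056277/34480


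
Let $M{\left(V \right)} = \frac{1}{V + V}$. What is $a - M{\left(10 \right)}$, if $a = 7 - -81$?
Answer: $\frac{1759}{20} \approx 87.95$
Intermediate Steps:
$M{\left(V \right)} = \frac{1}{2 V}$
$a = 88$ ($a = 7 + 81 = 88$)
$a - M{\left(10 \right)} = 88 - \frac{1}{2 \cdot 10} = 88 - \frac{1}{2} \cdot \frac{1}{10} = 88 - \frac{1}{20} = \frac{1759}{20}$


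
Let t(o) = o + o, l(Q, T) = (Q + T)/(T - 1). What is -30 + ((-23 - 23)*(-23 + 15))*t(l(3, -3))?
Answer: -30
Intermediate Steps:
l(Q, T) = (Q + T)/(-1 + T)
t(o) = 2*o
-30 + ((-23 - 23)*(-23 + 15))*t(l(3, -3)) = -30 + ((-23 - 23)*(-23 + 15))*(2*((3 - 3)/(-1 - 3))) = -30 + (-46*(-8))*(2*(0/(-4))) = -30 + 368*(2*(-¼*0)) = -30 + 368*(2*0) = -30 + 368*0 = -30 + 0 = -30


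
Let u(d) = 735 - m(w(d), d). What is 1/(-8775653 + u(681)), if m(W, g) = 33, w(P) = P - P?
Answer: -1/8774951 ≈ -1.1396e-7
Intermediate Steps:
w(P) = 0
u(d) = 702 (u(d) = 735 - 1*33 = 735 - 33 = 702)
1/(-8775653 + u(681)) = 1/(-8775653 + 702) = 1/(-8774951) = -1/8774951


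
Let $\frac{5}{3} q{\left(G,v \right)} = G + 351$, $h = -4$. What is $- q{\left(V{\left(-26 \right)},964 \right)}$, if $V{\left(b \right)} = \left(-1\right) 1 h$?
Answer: $-213$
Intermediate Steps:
$V{\left(b \right)} = 4$ ($V{\left(b \right)} = \left(-1\right) 1 \left(-4\right) = \left(-1\right) \left(-4\right) = 4$)
$q{\left(G,v \right)} = \frac{1053}{5} + \frac{3 G}{5}$ ($q{\left(G,v \right)} = \frac{3 \left(G + 351\right)}{5} = \frac{3 \left(351 + G\right)}{5} = \frac{1053}{5} + \frac{3 G}{5}$)
$- q{\left(V{\left(-26 \right)},964 \right)} = - (\frac{1053}{5} + \frac{3}{5} \cdot 4) = - (\frac{1053}{5} + \frac{12}{5}) = \left(-1\right) 213 = -213$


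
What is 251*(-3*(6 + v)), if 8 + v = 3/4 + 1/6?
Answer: 3263/4 ≈ 815.75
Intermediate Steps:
v = -85/12 (v = -8 + (3/4 + 1/6) = -8 + (3*(¼) + 1*(⅙)) = -8 + (¾ + ⅙) = -8 + 11/12 = -85/12 ≈ -7.0833)
251*(-3*(6 + v)) = 251*(-3*(6 - 85/12)) = 251*(-3*(-13/12)) = 251*(13/4) = 3263/4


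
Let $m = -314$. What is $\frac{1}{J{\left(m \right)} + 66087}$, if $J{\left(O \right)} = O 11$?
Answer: $\frac{1}{62633} \approx 1.5966 \cdot 10^{-5}$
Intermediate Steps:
$J{\left(O \right)} = 11 O$
$\frac{1}{J{\left(m \right)} + 66087} = \frac{1}{11 \left(-314\right) + 66087} = \frac{1}{-3454 + 66087} = \frac{1}{62633}$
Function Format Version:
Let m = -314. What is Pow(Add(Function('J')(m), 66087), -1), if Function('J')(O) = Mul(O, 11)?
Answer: Rational(1, 62633) ≈ 1.5966e-5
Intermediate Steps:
Function('J')(O) = Mul(11, O)
Pow(Add(Function('J')(m), 66087), -1) = Pow(Add(Mul(11, -314), 66087), -1) = Pow(Add(-3454, 66087), -1) = Pow(62633, -1) = Rational(1, 62633)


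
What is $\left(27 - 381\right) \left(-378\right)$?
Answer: $133812$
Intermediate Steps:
$\left(27 - 381\right) \left(-378\right) = \left(-354\right) \left(-378\right) = 133812$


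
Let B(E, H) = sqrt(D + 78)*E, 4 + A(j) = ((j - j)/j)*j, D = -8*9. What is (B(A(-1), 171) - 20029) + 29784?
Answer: 9755 - 4*sqrt(6) ≈ 9745.2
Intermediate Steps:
D = -72
A(j) = -4 (A(j) = -4 + ((j - j)/j)*j = -4 + (0/j)*j = -4 + 0*j = -4 + 0 = -4)
B(E, H) = E*sqrt(6) (B(E, H) = sqrt(-72 + 78)*E = sqrt(6)*E = E*sqrt(6))
(B(A(-1), 171) - 20029) + 29784 = (-4*sqrt(6) - 20029) + 29784 = (-20029 - 4*sqrt(6)) + 29784 = 9755 - 4*sqrt(6)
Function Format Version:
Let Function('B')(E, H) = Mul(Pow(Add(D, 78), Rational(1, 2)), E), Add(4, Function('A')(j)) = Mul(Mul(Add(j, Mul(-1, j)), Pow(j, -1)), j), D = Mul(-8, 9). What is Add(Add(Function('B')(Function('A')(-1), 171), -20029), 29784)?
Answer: Add(9755, Mul(-4, Pow(6, Rational(1, 2)))) ≈ 9745.2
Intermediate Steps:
D = -72
Function('A')(j) = -4 (Function('A')(j) = Add(-4, Mul(Mul(Add(j, Mul(-1, j)), Pow(j, -1)), j)) = Add(-4, Mul(Mul(0, Pow(j, -1)), j)) = Add(-4, Mul(0, j)) = Add(-4, 0) = -4)
Function('B')(E, H) = Mul(E, Pow(6, Rational(1, 2))) (Function('B')(E, H) = Mul(Pow(Add(-72, 78), Rational(1, 2)), E) = Mul(Pow(6, Rational(1, 2)), E) = Mul(E, Pow(6, Rational(1, 2))))
Add(Add(Function('B')(Function('A')(-1), 171), -20029), 29784) = Add(Add(Mul(-4, Pow(6, Rational(1, 2))), -20029), 29784) = Add(Add(-20029, Mul(-4, Pow(6, Rational(1, 2)))), 29784) = Add(9755, Mul(-4, Pow(6, Rational(1, 2))))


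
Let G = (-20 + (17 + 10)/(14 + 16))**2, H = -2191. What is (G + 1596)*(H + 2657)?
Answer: 45686873/50 ≈ 9.1374e+5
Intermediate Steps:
G = 36481/100 (G = (-20 + 27/30)**2 = (-20 + 27*(1/30))**2 = (-20 + 9/10)**2 = (-191/10)**2 = 36481/100 ≈ 364.81)
(G + 1596)*(H + 2657) = (36481/100 + 1596)*(-2191 + 2657) = (196081/100)*466 = 45686873/50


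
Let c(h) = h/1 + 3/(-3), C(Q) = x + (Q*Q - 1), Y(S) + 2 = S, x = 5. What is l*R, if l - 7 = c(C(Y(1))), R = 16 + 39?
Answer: 605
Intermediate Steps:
R = 55
Y(S) = -2 + S
C(Q) = 4 + Q² (C(Q) = 5 + (Q*Q - 1) = 5 + (Q² - 1) = 5 + (-1 + Q²) = 4 + Q²)
c(h) = -1 + h (c(h) = h*1 + 3*(-⅓) = h - 1 = -1 + h)
l = 11 (l = 7 + (-1 + (4 + (-2 + 1)²)) = 7 + (-1 + (4 + (-1)²)) = 7 + (-1 + (4 + 1)) = 7 + (-1 + 5) = 7 + 4 = 11)
l*R = 11*55 = 605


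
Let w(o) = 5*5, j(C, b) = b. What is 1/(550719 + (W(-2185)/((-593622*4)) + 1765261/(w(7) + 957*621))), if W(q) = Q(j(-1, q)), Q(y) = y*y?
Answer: 705605228568/388590882953795851 ≈ 1.8158e-6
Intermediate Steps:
w(o) = 25
Q(y) = y²
W(q) = q²
1/(550719 + (W(-2185)/((-593622*4)) + 1765261/(w(7) + 957*621))) = 1/(550719 + ((-2185)²/((-593622*4)) + 1765261/(25 + 957*621))) = 1/(550719 + (4774225/(-2374488) + 1765261/(25 + 594297))) = 1/(550719 + (4774225*(-1/2374488) + 1765261/594322)) = 1/(550719 + (-4774225/2374488 + 1765261*(1/594322))) = 1/(550719 + (-4774225/2374488 + 1765261/594322)) = 1/(550719 + 677082055459/705605228568) = 1/(388590882953795851/705605228568) = 705605228568/388590882953795851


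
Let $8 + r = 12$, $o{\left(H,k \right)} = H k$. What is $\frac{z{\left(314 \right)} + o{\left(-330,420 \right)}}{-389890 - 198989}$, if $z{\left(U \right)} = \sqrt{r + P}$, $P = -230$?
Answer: $\frac{15400}{65431} - \frac{i \sqrt{226}}{588879} \approx 0.23536 - 2.5529 \cdot 10^{-5} i$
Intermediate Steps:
$r = 4$ ($r = -8 + 12 = 4$)
$z{\left(U \right)} = i \sqrt{226}$ ($z{\left(U \right)} = \sqrt{4 - 230} = \sqrt{-226} = i \sqrt{226}$)
$\frac{z{\left(314 \right)} + o{\left(-330,420 \right)}}{-389890 - 198989} = \frac{i \sqrt{226} - 138600}{-389890 - 198989} = \frac{i \sqrt{226} - 138600}{-588879} = \left(-138600 + i \sqrt{226}\right) \left(- \frac{1}{588879}\right) = \frac{15400}{65431} - \frac{i \sqrt{226}}{588879}$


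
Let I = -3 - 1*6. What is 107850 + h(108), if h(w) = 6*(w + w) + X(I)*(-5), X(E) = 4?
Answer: 109126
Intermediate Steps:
I = -9 (I = -3 - 6 = -9)
h(w) = -20 + 12*w (h(w) = 6*(w + w) + 4*(-5) = 6*(2*w) - 20 = 12*w - 20 = -20 + 12*w)
107850 + h(108) = 107850 + (-20 + 12*108) = 107850 + (-20 + 1296) = 107850 + 1276 = 109126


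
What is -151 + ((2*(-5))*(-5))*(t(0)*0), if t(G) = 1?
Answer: -151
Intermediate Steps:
-151 + ((2*(-5))*(-5))*(t(0)*0) = -151 + ((2*(-5))*(-5))*(1*0) = -151 - 10*(-5)*0 = -151 + 50*0 = -151 + 0 = -151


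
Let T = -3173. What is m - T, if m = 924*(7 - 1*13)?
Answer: -2371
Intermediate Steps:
m = -5544 (m = 924*(7 - 13) = 924*(-6) = -5544)
m - T = -5544 - 1*(-3173) = -5544 + 3173 = -2371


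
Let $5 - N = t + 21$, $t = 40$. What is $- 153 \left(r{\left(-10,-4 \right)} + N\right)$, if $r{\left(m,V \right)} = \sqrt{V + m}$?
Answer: $8568 - 153 i \sqrt{14} \approx 8568.0 - 572.47 i$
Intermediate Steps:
$N = -56$ ($N = 5 - \left(40 + 21\right) = 5 - 61 = -56$)
$- 153 \left(r{\left(-10,-4 \right)} + N\right) = - 153 \left(\sqrt{-4 - 10} - 56\right) = - 153 \left(\sqrt{-14} - 56\right) = - 153 \left(i \sqrt{14} - 56\right) = - 153 \left(-56 + i \sqrt{14}\right) = 8568 - 153 i \sqrt{14}$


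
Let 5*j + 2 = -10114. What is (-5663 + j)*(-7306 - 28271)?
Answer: 1367259687/5 ≈ 2.7345e+8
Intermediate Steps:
j = -10116/5 (j = -2/5 + (1/5)*(-10114) = -2/5 - 10114/5 = -10116/5 ≈ -2023.2)
(-5663 + j)*(-7306 - 28271) = (-5663 - 10116/5)*(-7306 - 28271) = -38431/5*(-35577) = 1367259687/5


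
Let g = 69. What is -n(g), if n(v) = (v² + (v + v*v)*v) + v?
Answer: -338100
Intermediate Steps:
n(v) = v + v² + v*(v + v²) (n(v) = (v² + (v + v²)*v) + v = (v² + v*(v + v²)) + v = v + v² + v*(v + v²))
-n(g) = -69*(1 + 69² + 2*69) = -69*(1 + 4761 + 138) = -69*4900 = -1*338100 = -338100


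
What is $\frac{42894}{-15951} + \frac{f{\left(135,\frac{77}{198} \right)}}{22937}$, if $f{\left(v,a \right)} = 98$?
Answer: $- \frac{327432160}{121956029} \approx -2.6848$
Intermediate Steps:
$\frac{42894}{-15951} + \frac{f{\left(135,\frac{77}{198} \right)}}{22937} = \frac{42894}{-15951} + \frac{98}{22937} = 42894 \left(- \frac{1}{15951}\right) + 98 \cdot \frac{1}{22937} = - \frac{14298}{5317} + \frac{98}{22937} = - \frac{327432160}{121956029}$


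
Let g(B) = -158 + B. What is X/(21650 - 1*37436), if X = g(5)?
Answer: 17/1754 ≈ 0.0096921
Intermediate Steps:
X = -153 (X = -158 + 5 = -153)
X/(21650 - 1*37436) = -153/(21650 - 1*37436) = -153/(21650 - 37436) = -153/(-15786) = -153*(-1/15786) = 17/1754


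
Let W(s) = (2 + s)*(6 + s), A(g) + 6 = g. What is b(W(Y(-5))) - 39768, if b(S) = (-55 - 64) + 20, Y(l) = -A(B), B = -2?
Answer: -39867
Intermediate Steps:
A(g) = -6 + g
Y(l) = 8 (Y(l) = -(-6 - 2) = -1*(-8) = 8)
b(S) = -99 (b(S) = -119 + 20 = -99)
b(W(Y(-5))) - 39768 = -99 - 39768 = -39867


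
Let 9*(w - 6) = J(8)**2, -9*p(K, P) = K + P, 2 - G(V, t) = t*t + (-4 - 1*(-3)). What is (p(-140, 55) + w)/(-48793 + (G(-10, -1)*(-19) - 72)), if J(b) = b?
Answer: -203/440127 ≈ -0.00046123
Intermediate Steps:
G(V, t) = 3 - t**2 (G(V, t) = 2 - (t*t + (-4 - 1*(-3))) = 2 - (t**2 + (-4 + 3)) = 2 - (t**2 - 1) = 2 - (-1 + t**2) = 2 + (1 - t**2) = 3 - t**2)
p(K, P) = -K/9 - P/9 (p(K, P) = -(K + P)/9 = -K/9 - P/9)
w = 118/9 (w = 6 + (1/9)*8**2 = 6 + (1/9)*64 = 6 + 64/9 = 118/9 ≈ 13.111)
(p(-140, 55) + w)/(-48793 + (G(-10, -1)*(-19) - 72)) = ((-1/9*(-140) - 1/9*55) + 118/9)/(-48793 + ((3 - 1*(-1)**2)*(-19) - 72)) = ((140/9 - 55/9) + 118/9)/(-48793 + ((3 - 1*1)*(-19) - 72)) = (85/9 + 118/9)/(-48793 + ((3 - 1)*(-19) - 72)) = 203/(9*(-48793 + (2*(-19) - 72))) = 203/(9*(-48793 + (-38 - 72))) = 203/(9*(-48793 - 110)) = (203/9)/(-48903) = (203/9)*(-1/48903) = -203/440127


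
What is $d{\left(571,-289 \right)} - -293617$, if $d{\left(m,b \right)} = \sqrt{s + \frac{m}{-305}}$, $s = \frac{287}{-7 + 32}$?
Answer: $293617 + \frac{6 \sqrt{24827}}{305} \approx 2.9362 \cdot 10^{5}$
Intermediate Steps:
$s = \frac{287}{25} \approx 11.48$
$d{\left(m,b \right)} = \sqrt{\frac{287}{25} - \frac{m}{305}}$ ($d{\left(m,b \right)} = \sqrt{\frac{287}{25} + \frac{m}{-305}} = \sqrt{\frac{287}{25} + m \left(- \frac{1}{305}\right)} = \sqrt{\frac{287}{25} - \frac{m}{305}}$)
$d{\left(571,-289 \right)} - -293617 = \frac{\sqrt{1067927 - 174155}}{305} - -293617 = \frac{\sqrt{1067927 - 174155}}{305} + 293617 = \frac{\sqrt{893772}}{305} + 293617 = \frac{6 \sqrt{24827}}{305} + 293617 = 293617 + \frac{6 \sqrt{24827}}{305}$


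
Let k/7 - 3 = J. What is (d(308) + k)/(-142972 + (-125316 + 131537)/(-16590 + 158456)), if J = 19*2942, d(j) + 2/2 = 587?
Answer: -18532097446/6760953177 ≈ -2.7410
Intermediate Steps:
d(j) = 586 (d(j) = -1 + 587 = 586)
J = 55898
k = 391307 (k = 21 + 7*55898 = 21 + 391286 = 391307)
(d(308) + k)/(-142972 + (-125316 + 131537)/(-16590 + 158456)) = (586 + 391307)/(-142972 + (-125316 + 131537)/(-16590 + 158456)) = 391893/(-142972 + 6221/141866) = 391893/(-20282859531/141866) = 391893*(-141866/20282859531) = -18532097446/6760953177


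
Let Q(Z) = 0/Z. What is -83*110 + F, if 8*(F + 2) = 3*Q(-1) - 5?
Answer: -73061/8 ≈ -9132.6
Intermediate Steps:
Q(Z) = 0
F = -21/8 (F = -2 + (3*0 - 5)/8 = -2 + (0 - 5)/8 = -2 + (⅛)*(-5) = -2 - 5/8 = -21/8 ≈ -2.6250)
-83*110 + F = -83*110 - 21/8 = -9130 - 21/8 = -73061/8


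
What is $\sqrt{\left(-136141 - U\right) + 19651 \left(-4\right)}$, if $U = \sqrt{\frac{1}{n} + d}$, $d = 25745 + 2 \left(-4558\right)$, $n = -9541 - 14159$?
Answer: $\frac{\sqrt{-1206201190500 - 2370 \sqrt{93403429863}}}{2370} \approx 463.54 i$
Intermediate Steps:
$n = -23700$
$d = 16629$ ($d = 25745 - 9116 = 16629$)
$U = \frac{\sqrt{93403429863}}{2370}$ ($U = \sqrt{\frac{1}{-23700} + 16629} = \sqrt{- \frac{1}{23700} + 16629} = \sqrt{\frac{394107299}{23700}} = \frac{\sqrt{93403429863}}{2370} \approx 128.95$)
$\sqrt{\left(-136141 - U\right) + 19651 \left(-4\right)} = \sqrt{\left(-136141 - \frac{\sqrt{93403429863}}{2370}\right) + 19651 \left(-4\right)} = \sqrt{\left(-136141 - \frac{\sqrt{93403429863}}{2370}\right) - 78604} = \sqrt{-214745 - \frac{\sqrt{93403429863}}{2370}}$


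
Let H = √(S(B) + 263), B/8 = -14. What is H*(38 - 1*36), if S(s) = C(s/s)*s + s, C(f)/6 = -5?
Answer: 2*√3511 ≈ 118.51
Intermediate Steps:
B = -112 (B = 8*(-14) = -112)
C(f) = -30 (C(f) = 6*(-5) = -30)
S(s) = -29*s (S(s) = -30*s + s = -29*s)
H = √3511 (H = √(-29*(-112) + 263) = √(3248 + 263) = √3511 ≈ 59.254)
H*(38 - 1*36) = √3511*(38 - 1*36) = √3511*(38 - 36) = √3511*2 = 2*√3511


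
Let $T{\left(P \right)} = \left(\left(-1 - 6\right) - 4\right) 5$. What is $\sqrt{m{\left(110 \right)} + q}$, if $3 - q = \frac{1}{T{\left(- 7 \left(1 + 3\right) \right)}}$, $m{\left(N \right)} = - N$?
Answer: $\frac{2 i \sqrt{80905}}{55} \approx 10.343 i$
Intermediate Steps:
$T{\left(P \right)} = -55$ ($T{\left(P \right)} = \left(\left(-1 - 6\right) - 4\right) 5 = \left(-7 - 4\right) 5 = \left(-11\right) 5 = -55$)
$q = \frac{166}{55}$ ($q = 3 - \frac{1}{-55} = 3 - - \frac{1}{55} = 3 + \frac{1}{55} = \frac{166}{55} \approx 3.0182$)
$\sqrt{m{\left(110 \right)} + q} = \sqrt{\left(-1\right) 110 + \frac{166}{55}} = \sqrt{-110 + \frac{166}{55}} = \sqrt{- \frac{5884}{55}} = \frac{2 i \sqrt{80905}}{55}$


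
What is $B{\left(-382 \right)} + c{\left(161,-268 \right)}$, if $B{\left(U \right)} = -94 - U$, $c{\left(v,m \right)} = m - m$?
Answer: $288$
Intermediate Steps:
$c{\left(v,m \right)} = 0$
$B{\left(-382 \right)} + c{\left(161,-268 \right)} = \left(-94 - -382\right) + 0 = \left(-94 + 382\right) + 0 = 288 + 0 = 288$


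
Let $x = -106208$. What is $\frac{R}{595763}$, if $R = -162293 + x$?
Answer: $- \frac{268501}{595763} \approx -0.45068$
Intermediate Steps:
$R = -268501$ ($R = -162293 - 106208 = -268501$)
$\frac{R}{595763} = - \frac{268501}{595763}$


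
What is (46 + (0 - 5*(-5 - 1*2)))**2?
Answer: 6561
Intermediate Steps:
(46 + (0 - 5*(-5 - 1*2)))**2 = (46 + (0 - 5*(-5 - 2)))**2 = (46 + (0 - 5*(-7)))**2 = (46 + (0 + 35))**2 = (46 + 35)**2 = 81**2 = 6561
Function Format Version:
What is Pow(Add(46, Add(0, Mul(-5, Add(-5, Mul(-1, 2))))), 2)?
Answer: 6561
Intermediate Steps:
Pow(Add(46, Add(0, Mul(-5, Add(-5, Mul(-1, 2))))), 2) = Pow(Add(46, Add(0, Mul(-5, Add(-5, -2)))), 2) = Pow(Add(46, Add(0, Mul(-5, -7))), 2) = Pow(Add(46, Add(0, 35)), 2) = Pow(Add(46, 35), 2) = Pow(81, 2) = 6561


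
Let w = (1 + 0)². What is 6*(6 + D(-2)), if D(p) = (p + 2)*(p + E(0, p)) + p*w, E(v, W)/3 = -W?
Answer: 24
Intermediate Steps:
E(v, W) = -3*W (E(v, W) = 3*(-W) = -3*W)
w = 1 (w = 1² = 1)
D(p) = p - 2*p*(2 + p) (D(p) = (p + 2)*(p - 3*p) + p*1 = (2 + p)*(-2*p) + p = -2*p*(2 + p) + p = p - 2*p*(2 + p))
6*(6 + D(-2)) = 6*(6 - 2*(-3 - 2*(-2))) = 6*(6 - 2*(-3 + 4)) = 6*(6 - 2*1) = 6*(6 - 2) = 6*4 = 24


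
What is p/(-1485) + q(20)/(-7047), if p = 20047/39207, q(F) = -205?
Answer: 145608886/5065348365 ≈ 0.028746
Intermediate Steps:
p = 20047/39207 (p = 20047*(1/39207) = 20047/39207 ≈ 0.51131)
p/(-1485) + q(20)/(-7047) = (20047/39207)/(-1485) - 205/(-7047) = (20047/39207)*(-1/1485) - 205*(-1/7047) = -20047/58222395 + 205/7047 = 145608886/5065348365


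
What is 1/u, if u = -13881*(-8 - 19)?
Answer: 1/374787 ≈ 2.6682e-6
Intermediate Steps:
u = 374787 (u = -13881*(-27) = 374787)
1/u = 1/374787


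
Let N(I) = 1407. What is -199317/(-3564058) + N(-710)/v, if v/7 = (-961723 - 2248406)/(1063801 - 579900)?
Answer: -115338354666655/3813695314494 ≈ -30.243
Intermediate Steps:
v = -22470903/483901 (v = 7*((-961723 - 2248406)/(1063801 - 579900)) = 7*(-3210129/483901) = -22470903/483901 ≈ -46.437)
-199317/(-3564058) + N(-710)/v = -199317/(-3564058) + 1407/(-22470903/483901) = -199317*(-1/3564058) + 1407*(-483901/22470903) = 199317/3564058 - 32421367/1070043 = -115338354666655/3813695314494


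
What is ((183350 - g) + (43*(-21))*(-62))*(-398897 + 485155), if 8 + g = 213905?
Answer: 2194317262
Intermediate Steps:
g = 213897 (g = -8 + 213905 = 213897)
((183350 - g) + (43*(-21))*(-62))*(-398897 + 485155) = ((183350 - 1*213897) + (43*(-21))*(-62))*(-398897 + 485155) = ((183350 - 213897) - 903*(-62))*86258 = (-30547 + 55986)*86258 = 25439*86258 = 2194317262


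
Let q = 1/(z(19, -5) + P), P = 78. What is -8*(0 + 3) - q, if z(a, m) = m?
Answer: -1753/73 ≈ -24.014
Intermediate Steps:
q = 1/73 (q = 1/(-5 + 78) = 1/73 ≈ 0.013699)
-8*(0 + 3) - q = -8*(0 + 3) - 1*1/73 = -8*3 - 1/73 = -24 - 1/73 = -1753/73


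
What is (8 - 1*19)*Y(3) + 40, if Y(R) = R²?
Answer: -59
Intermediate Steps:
(8 - 1*19)*Y(3) + 40 = (8 - 1*19)*3² + 40 = (8 - 19)*9 + 40 = -11*9 + 40 = -99 + 40 = -59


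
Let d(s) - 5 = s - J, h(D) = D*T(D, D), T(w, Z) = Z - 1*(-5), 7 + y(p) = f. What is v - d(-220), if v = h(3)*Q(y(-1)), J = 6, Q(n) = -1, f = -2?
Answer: 197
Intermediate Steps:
y(p) = -9 (y(p) = -7 - 2 = -9)
T(w, Z) = 5 + Z (T(w, Z) = Z + 5 = 5 + Z)
h(D) = D*(5 + D)
d(s) = -1 + s (d(s) = 5 + (s - 1*6) = 5 + (s - 6) = 5 + (-6 + s) = -1 + s)
v = -24 (v = (3*(5 + 3))*(-1) = (3*8)*(-1) = 24*(-1) = -24)
v - d(-220) = -24 - (-1 - 220) = -24 - 1*(-221) = -24 + 221 = 197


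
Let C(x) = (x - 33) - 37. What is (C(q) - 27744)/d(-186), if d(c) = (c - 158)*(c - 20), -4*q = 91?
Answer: -111347/283456 ≈ -0.39282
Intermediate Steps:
q = -91/4 (q = -1/4*91 = -91/4 ≈ -22.750)
d(c) = (-158 + c)*(-20 + c)
C(x) = -70 + x (C(x) = (-33 + x) - 37 = -70 + x)
(C(q) - 27744)/d(-186) = ((-70 - 91/4) - 27744)/(3160 + (-186)**2 - 178*(-186)) = (-371/4 - 27744)/(3160 + 34596 + 33108) = -111347/4/70864 = -111347/4*1/70864 = -111347/283456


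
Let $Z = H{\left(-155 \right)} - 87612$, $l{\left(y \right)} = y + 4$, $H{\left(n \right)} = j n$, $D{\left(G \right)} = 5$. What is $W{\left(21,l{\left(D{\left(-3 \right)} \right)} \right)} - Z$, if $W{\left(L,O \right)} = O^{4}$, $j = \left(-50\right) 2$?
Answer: $78673$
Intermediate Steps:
$j = -100$
$H{\left(n \right)} = - 100 n$
$l{\left(y \right)} = 4 + y$
$Z = -72112$ ($Z = \left(-100\right) \left(-155\right) - 87612 = 15500 - 87612 = -72112$)
$W{\left(21,l{\left(D{\left(-3 \right)} \right)} \right)} - Z = \left(4 + 5\right)^{4} - -72112 = 9^{4} + 72112 = 6561 + 72112 = 78673$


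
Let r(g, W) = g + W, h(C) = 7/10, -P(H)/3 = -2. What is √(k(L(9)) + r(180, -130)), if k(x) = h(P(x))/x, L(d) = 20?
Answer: √20014/20 ≈ 7.0735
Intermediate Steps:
P(H) = 6 (P(H) = -3*(-2) = 6)
h(C) = 7/10 (h(C) = 7*(⅒) = 7/10)
r(g, W) = W + g
k(x) = 7/(10*x)
√(k(L(9)) + r(180, -130)) = √((7/10)/20 + (-130 + 180)) = √((7/10)*(1/20) + 50) = √(7/200 + 50) = √(10007/200) = √20014/20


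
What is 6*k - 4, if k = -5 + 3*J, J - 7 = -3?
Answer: 38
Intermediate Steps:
J = 4 (J = 7 - 3 = 4)
k = 7 (k = -5 + 3*4 = -5 + 12 = 7)
6*k - 4 = 6*7 - 4 = 42 - 4 = 38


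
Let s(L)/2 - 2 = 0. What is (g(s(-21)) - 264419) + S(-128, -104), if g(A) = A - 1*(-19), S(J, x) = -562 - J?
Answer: -264830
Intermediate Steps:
s(L) = 4 (s(L) = 4 + 2*0 = 4 + 0 = 4)
g(A) = 19 + A (g(A) = A + 19 = 19 + A)
(g(s(-21)) - 264419) + S(-128, -104) = ((19 + 4) - 264419) + (-562 - 1*(-128)) = (23 - 264419) + (-562 + 128) = -264396 - 434 = -264830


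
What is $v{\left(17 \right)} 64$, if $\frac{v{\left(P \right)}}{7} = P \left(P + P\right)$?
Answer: $258944$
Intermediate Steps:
$v{\left(P \right)} = 14 P^{2}$ ($v{\left(P \right)} = 7 P \left(P + P\right) = 7 P 2 P = 7 \cdot 2 P^{2} = 14 P^{2}$)
$v{\left(17 \right)} 64 = 14 \cdot 17^{2} \cdot 64 = 14 \cdot 289 \cdot 64 = 4046 \cdot 64 = 258944$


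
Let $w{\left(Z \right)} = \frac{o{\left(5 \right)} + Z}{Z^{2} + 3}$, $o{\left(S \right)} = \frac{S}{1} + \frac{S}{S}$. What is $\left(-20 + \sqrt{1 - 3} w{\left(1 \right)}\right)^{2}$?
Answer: $\frac{3151}{8} - 70 i \sqrt{2} \approx 393.88 - 98.995 i$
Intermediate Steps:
$o{\left(S \right)} = 1 + S$ ($o{\left(S \right)} = S 1 + 1 = S + 1 = 1 + S$)
$w{\left(Z \right)} = \frac{6 + Z}{3 + Z^{2}}$ ($w{\left(Z \right)} = \frac{\left(1 + 5\right) + Z}{Z^{2} + 3} = \frac{6 + Z}{3 + Z^{2}}$)
$\left(-20 + \sqrt{1 - 3} w{\left(1 \right)}\right)^{2} = \left(-20 + \sqrt{1 - 3} \frac{6 + 1}{3 + 1^{2}}\right)^{2} = \left(-20 + \sqrt{-2} \frac{1}{3 + 1} \cdot 7\right)^{2} = \left(-20 + i \sqrt{2} \cdot \frac{1}{4} \cdot 7\right)^{2} = \left(-20 + i \sqrt{2} \cdot \frac{7}{4}\right)^{2} = \left(-20 + \frac{7 i \sqrt{2}}{4}\right)^{2}$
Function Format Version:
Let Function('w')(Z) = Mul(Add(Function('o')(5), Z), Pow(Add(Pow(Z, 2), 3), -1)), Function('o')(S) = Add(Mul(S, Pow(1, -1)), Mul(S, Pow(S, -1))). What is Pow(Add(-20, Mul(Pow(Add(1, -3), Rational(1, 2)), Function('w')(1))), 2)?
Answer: Add(Rational(3151, 8), Mul(-70, I, Pow(2, Rational(1, 2)))) ≈ Add(393.88, Mul(-98.995, I))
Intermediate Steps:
Function('o')(S) = Add(1, S) (Function('o')(S) = Add(Mul(S, 1), 1) = Add(S, 1) = Add(1, S))
Function('w')(Z) = Mul(Pow(Add(3, Pow(Z, 2)), -1), Add(6, Z)) (Function('w')(Z) = Mul(Add(Add(1, 5), Z), Pow(Add(Pow(Z, 2), 3), -1)) = Mul(Add(6, Z), Pow(Add(3, Pow(Z, 2)), -1)) = Mul(Pow(Add(3, Pow(Z, 2)), -1), Add(6, Z)))
Pow(Add(-20, Mul(Pow(Add(1, -3), Rational(1, 2)), Function('w')(1))), 2) = Pow(Add(-20, Mul(Pow(Add(1, -3), Rational(1, 2)), Mul(Pow(Add(3, Pow(1, 2)), -1), Add(6, 1)))), 2) = Pow(Add(-20, Mul(Pow(-2, Rational(1, 2)), Mul(Pow(Add(3, 1), -1), 7))), 2) = Pow(Add(-20, Mul(Mul(I, Pow(2, Rational(1, 2))), Mul(Pow(4, -1), 7))), 2) = Pow(Add(-20, Mul(Mul(I, Pow(2, Rational(1, 2))), Mul(Rational(1, 4), 7))), 2) = Pow(Add(-20, Mul(Mul(I, Pow(2, Rational(1, 2))), Rational(7, 4))), 2) = Pow(Add(-20, Mul(Rational(7, 4), I, Pow(2, Rational(1, 2)))), 2)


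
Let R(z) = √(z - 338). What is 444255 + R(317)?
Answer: 444255 + I*√21 ≈ 4.4426e+5 + 4.5826*I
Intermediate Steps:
R(z) = √(-338 + z)
444255 + R(317) = 444255 + √(-338 + 317) = 444255 + √(-21) = 444255 + I*√21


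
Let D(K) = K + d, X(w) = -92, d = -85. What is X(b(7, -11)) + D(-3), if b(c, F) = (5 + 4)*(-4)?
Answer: -180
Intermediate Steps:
b(c, F) = -36 (b(c, F) = 9*(-4) = -36)
D(K) = -85 + K (D(K) = K - 85 = -85 + K)
X(b(7, -11)) + D(-3) = -92 + (-85 - 3) = -92 - 88 = -180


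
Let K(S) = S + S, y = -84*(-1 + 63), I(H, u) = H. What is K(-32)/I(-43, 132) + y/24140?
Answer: 330254/259505 ≈ 1.2726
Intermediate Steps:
y = -5208 (y = -84*62 = -5208)
K(S) = 2*S
K(-32)/I(-43, 132) + y/24140 = (2*(-32))/(-43) - 5208/24140 = -64*(-1/43) - 5208*1/24140 = 64/43 - 1302/6035 = 330254/259505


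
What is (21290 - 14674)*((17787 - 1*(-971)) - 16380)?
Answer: 15732848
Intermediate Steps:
(21290 - 14674)*((17787 - 1*(-971)) - 16380) = 6616*((17787 + 971) - 16380) = 6616*(18758 - 16380) = 6616*2378 = 15732848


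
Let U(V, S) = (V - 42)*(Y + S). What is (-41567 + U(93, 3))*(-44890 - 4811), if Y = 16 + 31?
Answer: 1939183917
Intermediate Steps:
Y = 47
U(V, S) = (-42 + V)*(47 + S) (U(V, S) = (V - 42)*(47 + S) = (-42 + V)*(47 + S))
(-41567 + U(93, 3))*(-44890 - 4811) = (-41567 + (-1974 - 42*3 + 47*93 + 3*93))*(-44890 - 4811) = (-41567 + (-1974 - 126 + 4371 + 279))*(-49701) = (-41567 + 2550)*(-49701) = -39017*(-49701) = 1939183917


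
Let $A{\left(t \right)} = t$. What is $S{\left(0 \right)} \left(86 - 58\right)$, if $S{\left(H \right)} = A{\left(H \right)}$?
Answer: $0$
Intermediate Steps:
$S{\left(H \right)} = H$
$S{\left(0 \right)} \left(86 - 58\right) = 0 \left(86 - 58\right) = 0 \cdot 28 = 0$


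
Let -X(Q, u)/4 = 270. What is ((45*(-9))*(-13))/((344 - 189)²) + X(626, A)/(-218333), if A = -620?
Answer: 7583679/33841615 ≈ 0.22409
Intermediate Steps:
X(Q, u) = -1080 (X(Q, u) = -4*270 = -1080)
((45*(-9))*(-13))/((344 - 189)²) + X(626, A)/(-218333) = ((45*(-9))*(-13))/((344 - 189)²) - 1080/(-218333) = (-405*(-13))/(155²) - 1080*(-1/218333) = 5265/24025 + 1080/218333 = 5265*(1/24025) + 1080/218333 = 1053/4805 + 1080/218333 = 7583679/33841615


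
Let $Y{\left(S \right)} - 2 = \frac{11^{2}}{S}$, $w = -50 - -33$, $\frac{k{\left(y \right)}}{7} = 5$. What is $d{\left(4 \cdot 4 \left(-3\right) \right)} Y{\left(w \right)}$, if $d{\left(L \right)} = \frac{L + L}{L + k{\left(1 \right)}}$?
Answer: $- \frac{8352}{221} \approx -37.792$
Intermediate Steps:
$k{\left(y \right)} = 35$ ($k{\left(y \right)} = 7 \cdot 5 = 35$)
$w = -17$ ($w = -50 + 33 = -17$)
$Y{\left(S \right)} = 2 + \frac{121}{S}$ ($Y{\left(S \right)} = 2 + \frac{11^{2}}{S} = 2 + \frac{121}{S}$)
$d{\left(L \right)} = \frac{2 L}{35 + L}$ ($d{\left(L \right)} = \frac{L + L}{L + 35} = \frac{2 L}{35 + L}$)
$d{\left(4 \cdot 4 \left(-3\right) \right)} Y{\left(w \right)} = \frac{2 \cdot 4 \cdot 4 \left(-3\right)}{35 + 4 \cdot 4 \left(-3\right)} \left(2 + \frac{121}{-17}\right) = \frac{2 \cdot 16 \left(-3\right)}{35 + 16 \left(-3\right)} \left(2 + 121 \left(- \frac{1}{17}\right)\right) = 2 \left(-48\right) \frac{1}{35 - 48} \left(2 - \frac{121}{17}\right) = 2 \left(-48\right) \frac{1}{-13} \left(- \frac{87}{17}\right) = 2 \left(-48\right) \left(- \frac{1}{13}\right) \left(- \frac{87}{17}\right) = \frac{96}{13} \left(- \frac{87}{17}\right) = - \frac{8352}{221}$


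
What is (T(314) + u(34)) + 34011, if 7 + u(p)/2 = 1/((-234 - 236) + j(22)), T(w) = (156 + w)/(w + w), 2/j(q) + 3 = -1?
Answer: 10045449457/295474 ≈ 33998.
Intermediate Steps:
j(q) = -½ (j(q) = 2/(-3 - 1) = 2/(-4) = 2*(-¼) = -½)
T(w) = (156 + w)/(2*w) (T(w) = (156 + w)/((2*w)) = (156 + w)*(1/(2*w)) = (156 + w)/(2*w))
u(p) = -13178/941 (u(p) = -14 + 2/((-234 - 236) - ½) = -14 + 2/(-470 - ½) = -14 + 2/(-941/2) = -14 + 2*(-2/941) = -14 - 4/941 = -13178/941)
(T(314) + u(34)) + 34011 = ((½)*(156 + 314)/314 - 13178/941) + 34011 = ((½)*(1/314)*470 - 13178/941) + 34011 = (235/314 - 13178/941) + 34011 = -3916757/295474 + 34011 = 10045449457/295474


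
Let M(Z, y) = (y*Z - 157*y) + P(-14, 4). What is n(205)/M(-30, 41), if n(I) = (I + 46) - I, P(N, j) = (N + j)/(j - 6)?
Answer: -23/3831 ≈ -0.0060037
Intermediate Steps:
P(N, j) = (N + j)/(-6 + j)
M(Z, y) = 5 - 157*y + Z*y (M(Z, y) = (y*Z - 157*y) + (-14 + 4)/(-6 + 4) = (Z*y - 157*y) - 10/(-2) = (-157*y + Z*y) - 1/2*(-10) = (-157*y + Z*y) + 5 = 5 - 157*y + Z*y)
n(I) = 46 (n(I) = (46 + I) - I = 46)
n(205)/M(-30, 41) = 46/(5 - 157*41 - 30*41) = 46/(5 - 6437 - 1230) = 46/(-7662) = 46*(-1/7662) = -23/3831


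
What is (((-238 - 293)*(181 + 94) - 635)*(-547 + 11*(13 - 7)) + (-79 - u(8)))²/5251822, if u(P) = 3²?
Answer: 2488183666565192/2625911 ≈ 9.4755e+8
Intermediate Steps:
u(P) = 9
(((-238 - 293)*(181 + 94) - 635)*(-547 + 11*(13 - 7)) + (-79 - u(8)))²/5251822 = (((-238 - 293)*(181 + 94) - 635)*(-547 + 11*(13 - 7)) + (-79 - 1*9))²/5251822 = ((-531*275 - 635)*(-547 + 11*6) + (-79 - 9))²*(1/5251822) = ((-146025 - 635)*(-547 + 66) - 88)²*(1/5251822) = (-146660*(-481) - 88)²*(1/5251822) = (70543460 - 88)²*(1/5251822) = 70543372²*(1/5251822) = 4976367333130384*(1/5251822) = 2488183666565192/2625911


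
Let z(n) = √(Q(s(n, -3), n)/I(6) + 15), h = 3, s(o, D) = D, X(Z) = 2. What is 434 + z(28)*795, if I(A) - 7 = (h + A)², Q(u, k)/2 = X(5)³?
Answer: 434 + 795*√1837/11 ≈ 3531.6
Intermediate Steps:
Q(u, k) = 16 (Q(u, k) = 2*2³ = 2*8 = 16)
I(A) = 7 + (3 + A)²
z(n) = √1837/11 (z(n) = √(16/(7 + (3 + 6)²) + 15) = √(16/(7 + 9²) + 15) = √(16/(7 + 81) + 15) = √(16/88 + 15) = √(16*(1/88) + 15) = √(2/11 + 15) = √(167/11) = √1837/11)
434 + z(28)*795 = 434 + (√1837/11)*795 = 434 + 795*√1837/11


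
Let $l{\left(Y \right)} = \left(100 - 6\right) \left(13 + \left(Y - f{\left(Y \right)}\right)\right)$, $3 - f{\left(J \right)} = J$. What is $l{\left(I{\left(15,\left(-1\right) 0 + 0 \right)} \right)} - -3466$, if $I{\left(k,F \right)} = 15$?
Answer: $7226$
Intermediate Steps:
$f{\left(J \right)} = 3 - J$
$l{\left(Y \right)} = 940 + 188 Y$ ($l{\left(Y \right)} = \left(100 - 6\right) \left(13 + \left(Y - \left(3 - Y\right)\right)\right) = 94 \left(13 + \left(Y + \left(-3 + Y\right)\right)\right) = 94 \left(13 + \left(-3 + 2 Y\right)\right) = 94 \left(10 + 2 Y\right) = 940 + 188 Y$)
$l{\left(I{\left(15,\left(-1\right) 0 + 0 \right)} \right)} - -3466 = \left(940 + 188 \cdot 15\right) - -3466 = \left(940 + 2820\right) + 3466 = 3760 + 3466 = 7226$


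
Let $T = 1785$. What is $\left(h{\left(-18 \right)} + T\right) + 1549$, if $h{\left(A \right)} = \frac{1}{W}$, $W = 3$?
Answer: $\frac{10003}{3} \approx 3334.3$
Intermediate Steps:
$h{\left(A \right)} = \frac{1}{3}$
$\left(h{\left(-18 \right)} + T\right) + 1549 = \left(\frac{1}{3} + 1785\right) + 1549 = \frac{5356}{3} + 1549 = \frac{10003}{3}$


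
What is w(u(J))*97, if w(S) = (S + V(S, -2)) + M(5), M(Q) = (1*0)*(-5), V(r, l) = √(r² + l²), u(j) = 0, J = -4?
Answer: 194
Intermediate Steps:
V(r, l) = √(l² + r²)
M(Q) = 0 (M(Q) = 0*(-5) = 0)
w(S) = S + √(4 + S²) (w(S) = (S + √((-2)² + S²)) + 0 = (S + √(4 + S²)) + 0 = S + √(4 + S²))
w(u(J))*97 = (0 + √(4 + 0²))*97 = (0 + √(4 + 0))*97 = (0 + √4)*97 = (0 + 2)*97 = 2*97 = 194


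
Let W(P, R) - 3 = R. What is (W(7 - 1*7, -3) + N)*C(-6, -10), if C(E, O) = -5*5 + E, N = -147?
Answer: 4557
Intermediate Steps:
C(E, O) = -25 + E
W(P, R) = 3 + R
(W(7 - 1*7, -3) + N)*C(-6, -10) = ((3 - 3) - 147)*(-25 - 6) = (0 - 147)*(-31) = -147*(-31) = 4557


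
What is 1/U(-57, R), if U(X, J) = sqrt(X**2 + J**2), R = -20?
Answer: sqrt(3649)/3649 ≈ 0.016554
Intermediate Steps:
U(X, J) = sqrt(J**2 + X**2)
1/U(-57, R) = 1/(sqrt((-20)**2 + (-57)**2)) = 1/(sqrt(400 + 3249)) = 1/(sqrt(3649)) = sqrt(3649)/3649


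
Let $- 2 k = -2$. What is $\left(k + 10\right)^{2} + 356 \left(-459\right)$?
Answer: $-163283$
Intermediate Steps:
$k = 1$ ($k = \left(- \frac{1}{2}\right) \left(-2\right) = 1$)
$\left(k + 10\right)^{2} + 356 \left(-459\right) = \left(1 + 10\right)^{2} + 356 \left(-459\right) = 11^{2} - 163404 = 121 - 163404 = -163283$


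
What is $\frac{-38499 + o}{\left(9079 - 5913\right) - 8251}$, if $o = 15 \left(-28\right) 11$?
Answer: $\frac{4791}{565} \approx 8.4796$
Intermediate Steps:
$o = -4620$ ($o = \left(-420\right) 11 = -4620$)
$\frac{-38499 + o}{\left(9079 - 5913\right) - 8251} = \frac{-38499 - 4620}{\left(9079 - 5913\right) - 8251} = - \frac{43119}{3166 - 8251} = - \frac{43119}{-5085} = \left(-43119\right) \left(- \frac{1}{5085}\right) = \frac{4791}{565}$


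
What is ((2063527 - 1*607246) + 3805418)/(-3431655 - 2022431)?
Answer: -5261699/5454086 ≈ -0.96473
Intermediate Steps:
((2063527 - 1*607246) + 3805418)/(-3431655 - 2022431) = ((2063527 - 607246) + 3805418)/(-5454086) = (1456281 + 3805418)*(-1/5454086) = 5261699*(-1/5454086) = -5261699/5454086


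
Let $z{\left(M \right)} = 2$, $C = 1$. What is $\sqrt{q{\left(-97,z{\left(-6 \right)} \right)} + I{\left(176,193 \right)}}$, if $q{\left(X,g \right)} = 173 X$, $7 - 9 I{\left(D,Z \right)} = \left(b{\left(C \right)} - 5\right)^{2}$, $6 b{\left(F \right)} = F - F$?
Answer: $i \sqrt{16783} \approx 129.55 i$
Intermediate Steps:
$b{\left(F \right)} = 0$ ($b{\left(F \right)} = \frac{F - F}{6} = \frac{1}{6} \cdot 0 = 0$)
$I{\left(D,Z \right)} = -2$ ($I{\left(D,Z \right)} = \frac{7}{9} - \frac{\left(0 - 5\right)^{2}}{9} = \frac{7}{9} - \frac{\left(-5\right)^{2}}{9} = \frac{7}{9} - \frac{25}{9} = -2$)
$\sqrt{q{\left(-97,z{\left(-6 \right)} \right)} + I{\left(176,193 \right)}} = \sqrt{173 \left(-97\right) - 2} = \sqrt{-16781 - 2} = \sqrt{-16783} = i \sqrt{16783}$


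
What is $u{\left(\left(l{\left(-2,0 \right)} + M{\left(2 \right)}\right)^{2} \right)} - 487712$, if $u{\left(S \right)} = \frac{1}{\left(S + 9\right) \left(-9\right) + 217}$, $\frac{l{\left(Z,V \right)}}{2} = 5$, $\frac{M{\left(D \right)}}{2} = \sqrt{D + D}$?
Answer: $- \frac{793995137}{1628} \approx -4.8771 \cdot 10^{5}$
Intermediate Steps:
$M{\left(D \right)} = 2 \sqrt{2} \sqrt{D}$ ($M{\left(D \right)} = 2 \sqrt{D + D} = 2 \sqrt{2 D} = 2 \sqrt{2} \sqrt{D}$)
$l{\left(Z,V \right)} = 10$ ($l{\left(Z,V \right)} = 2 \cdot 5 = 10$)
$u{\left(S \right)} = \frac{1}{136 - 9 S}$ ($u{\left(S \right)} = \frac{1}{\left(9 + S\right) \left(-9\right) + 217} = \frac{1}{\left(-81 - 9 S\right) + 217} = \frac{1}{136 - 9 S}$)
$u{\left(\left(l{\left(-2,0 \right)} + M{\left(2 \right)}\right)^{2} \right)} - 487712 = - \frac{1}{-136 + 9 \left(10 + 2 \sqrt{2} \sqrt{2}\right)^{2}} - 487712 = - \frac{1}{-136 + 9 \left(10 + 4\right)^{2}} - 487712 = - \frac{1}{-136 + 9 \cdot 14^{2}} - 487712 = - \frac{1}{-136 + 9 \cdot 196} - 487712 = - \frac{1}{-136 + 1764} - 487712 = - \frac{1}{1628} - 487712 = - \frac{793995137}{1628}$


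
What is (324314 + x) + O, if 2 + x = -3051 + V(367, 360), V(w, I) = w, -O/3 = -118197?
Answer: 676219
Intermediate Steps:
O = 354591 (O = -3*(-118197) = 354591)
x = -2686 (x = -2 + (-3051 + 367) = -2 - 2684 = -2686)
(324314 + x) + O = (324314 - 2686) + 354591 = 321628 + 354591 = 676219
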